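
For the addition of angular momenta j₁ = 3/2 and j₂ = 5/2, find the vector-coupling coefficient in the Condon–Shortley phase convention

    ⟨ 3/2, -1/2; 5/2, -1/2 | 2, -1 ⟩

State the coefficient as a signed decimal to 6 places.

triangle: 2!*1!*3!/7! = 12/5040
(j±m)!: 1!*2!*2!*3!*1!*3! = 144
prefactor² = (2J+1)*Δ*N² = 12/7
  k=1: −1/(1!*1!*1!*1!*0!*2!) = -1/2
  k=2: +1/(2!*0!*0!*0!*1!*3!) = 1/12
Σ = -5/12  ⇒  CG² = 12/7*(-5/12)² = 25/84
CG = −√(25/84) = -0.545545

-0.545545  (= −√(25/84))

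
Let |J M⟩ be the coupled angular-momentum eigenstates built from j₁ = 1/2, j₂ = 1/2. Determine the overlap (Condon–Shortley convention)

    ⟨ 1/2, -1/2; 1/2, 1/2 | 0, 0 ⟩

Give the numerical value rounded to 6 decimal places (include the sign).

-0.707107

j₁+j₂−J=1  J+j₁−j₂=0  J−j₁+j₂=0  j₁+j₂+J+1=2
(j₁±m₁, j₂±m₂, J±M) = (0,1,1,0,0,0)
P² = 1/2
sum k=1..1:
  [1] −1/1 = -1
S = -1
C² = P²·S² = 1/2 ; C = -0.707107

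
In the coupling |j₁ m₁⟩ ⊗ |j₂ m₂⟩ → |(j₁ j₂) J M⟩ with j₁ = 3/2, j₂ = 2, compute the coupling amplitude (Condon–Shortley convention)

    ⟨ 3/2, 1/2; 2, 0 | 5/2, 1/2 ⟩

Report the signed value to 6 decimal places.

√[6·1!2!3!/7! · 2!1!2!2!3!2!] = √(48/35)
  +(−1)^0/∏(0,1,1,2,1,1)! = 1/2  (running 1/2)
  +(−1)^1/∏(1,0,0,1,2,2)! = -1/4  (running 1/4)
⟨..|..⟩ = √(48/35)·(1/4) = +0.292770

+0.292770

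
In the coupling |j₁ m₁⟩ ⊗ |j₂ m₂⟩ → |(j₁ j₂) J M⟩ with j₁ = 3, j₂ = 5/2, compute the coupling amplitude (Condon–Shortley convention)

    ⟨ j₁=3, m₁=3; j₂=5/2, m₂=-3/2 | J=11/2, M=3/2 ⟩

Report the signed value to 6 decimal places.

+√(1/66) ≈ +0.123091

√[12·0!6!5!/12! · 6!0!1!4!7!4!] = √(49766400/11)
  +(−1)^0/∏(0,0,0,1,6,4)! = 1/17280  (running 1/17280)
⟨..|..⟩ = √(49766400/11)·(1/17280) = +0.123091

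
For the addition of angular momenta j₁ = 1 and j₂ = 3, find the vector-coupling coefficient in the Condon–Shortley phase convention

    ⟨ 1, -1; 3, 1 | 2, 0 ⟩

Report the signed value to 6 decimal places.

+0.534522

√[5·2!0!4!/7! · 0!2!4!2!2!2!] = √(128/7)
  +(−1)^2/∏(2,0,0,2,0,2)! = 1/8  (running 1/8)
⟨..|..⟩ = √(128/7)·(1/8) = +0.534522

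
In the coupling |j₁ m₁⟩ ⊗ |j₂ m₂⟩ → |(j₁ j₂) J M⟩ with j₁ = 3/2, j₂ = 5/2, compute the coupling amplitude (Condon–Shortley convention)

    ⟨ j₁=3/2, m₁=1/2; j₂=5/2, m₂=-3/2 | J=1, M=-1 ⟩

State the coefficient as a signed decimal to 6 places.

-0.547723  (= −√(3/10))

triangle: 3!·0!·2!/6! = 12/720
(j±m)!: 2!·1!·1!·4!·0!·2! = 96
prefactor² = (2J+1)·Δ·N² = 24/5
  k=1: −1/(1!·2!·0!·0!·0!·2!) = -1/4
Σ = -1/4  ⇒  CG² = 24/5·(-1/4)² = 3/10
CG = −√(3/10) = -0.547723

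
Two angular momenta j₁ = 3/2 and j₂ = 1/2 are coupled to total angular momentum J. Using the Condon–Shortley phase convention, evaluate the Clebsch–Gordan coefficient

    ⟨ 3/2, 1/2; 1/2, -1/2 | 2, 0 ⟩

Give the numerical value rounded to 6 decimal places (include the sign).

+0.707107

j₁+j₂−J=0  J+j₁−j₂=3  J−j₁+j₂=1  j₁+j₂+J+1=5
(j₁±m₁, j₂±m₂, J±M) = (2,1,0,1,2,2)
P² = 2
sum k=0..0:
  [0] +1/2 = 1/2
S = 1/2
C² = P²·S² = 1/2 ; C = +0.707107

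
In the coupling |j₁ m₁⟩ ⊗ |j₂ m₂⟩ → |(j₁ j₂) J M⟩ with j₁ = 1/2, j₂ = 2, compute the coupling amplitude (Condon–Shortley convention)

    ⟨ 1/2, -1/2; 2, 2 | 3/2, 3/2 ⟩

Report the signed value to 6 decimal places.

triangle: 1!×0!×3!/5! = 6/120
(j±m)!: 0!×1!×4!×0!×3!×0! = 144
prefactor² = (2J+1)×Δ×N² = 144/5
  k=1: −1/(1!×0!×0!×3!×0!×0!) = -1/6
Σ = -1/6  ⇒  CG² = 144/5×(-1/6)² = 4/5
CG = −√(4/5) = -0.894427

−√(4/5) ≈ -0.894427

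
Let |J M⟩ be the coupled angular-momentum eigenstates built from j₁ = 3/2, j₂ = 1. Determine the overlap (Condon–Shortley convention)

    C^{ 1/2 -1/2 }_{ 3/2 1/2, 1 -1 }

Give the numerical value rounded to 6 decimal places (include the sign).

√[2·2!1!0!/4! · 2!1!0!2!0!1!] = √(2/3)
  +(−1)^0/∏(0,2,1,0,0,0)! = 1/2  (running 1/2)
⟨..|..⟩ = √(2/3)·(1/2) = +0.408248

+0.408248  (= +√(1/6))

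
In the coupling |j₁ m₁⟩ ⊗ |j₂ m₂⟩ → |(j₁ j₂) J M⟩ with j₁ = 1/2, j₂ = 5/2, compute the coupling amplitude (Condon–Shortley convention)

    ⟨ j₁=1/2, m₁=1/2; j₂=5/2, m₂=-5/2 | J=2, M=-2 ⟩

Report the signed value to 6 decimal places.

+√(5/6) ≈ +0.912871

√[5·1!0!4!/6! · 1!0!0!5!0!4!] = √(480)
  +(−1)^0/∏(0,1,0,0,0,4)! = 1/24  (running 1/24)
⟨..|..⟩ = √(480)·(1/24) = +0.912871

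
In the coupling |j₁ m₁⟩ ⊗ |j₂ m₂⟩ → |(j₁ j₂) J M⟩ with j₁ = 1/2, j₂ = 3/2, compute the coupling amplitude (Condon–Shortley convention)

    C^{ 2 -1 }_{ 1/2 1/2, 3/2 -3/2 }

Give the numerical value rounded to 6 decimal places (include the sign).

√[5·0!1!3!/5! · 1!0!0!3!1!3!] = √(9)
  +(−1)^0/∏(0,0,0,0,1,3)! = 1/6  (running 1/6)
⟨..|..⟩ = √(9)·(1/6) = +0.500000

+0.500000  (= +√(1/4))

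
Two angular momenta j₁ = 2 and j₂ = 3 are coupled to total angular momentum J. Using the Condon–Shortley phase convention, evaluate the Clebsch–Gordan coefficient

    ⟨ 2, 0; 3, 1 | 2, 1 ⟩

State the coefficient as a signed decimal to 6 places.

triangle: 3!·1!·3!/8! = 36/40320
(j±m)!: 2!·2!·4!·2!·3!·1! = 1152
prefactor² = (2J+1)·Δ·N² = 36/7
  k=1: −1/(1!·2!·1!·3!·0!·0!) = -1/12
  k=2: +1/(2!·1!·0!·2!·1!·1!) = 1/4
Σ = 1/6  ⇒  CG² = 36/7·1/6² = 1/7
CG = +√(1/7) = +0.377964

+√(1/7) ≈ +0.377964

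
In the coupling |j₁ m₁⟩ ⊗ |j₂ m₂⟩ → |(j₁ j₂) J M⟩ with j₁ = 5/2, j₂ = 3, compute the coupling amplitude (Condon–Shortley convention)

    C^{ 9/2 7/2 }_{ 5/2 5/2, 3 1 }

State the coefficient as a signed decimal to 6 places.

j₁+j₂−J=1  J+j₁−j₂=4  J−j₁+j₂=5  j₁+j₂+J+1=11
(j₁±m₁, j₂±m₂, J±M) = (5,0,4,2,8,1)
P² = 1843200/11
sum k=0..0:
  [0] +1/576 = 1/576
S = 1/576
C² = P²·S² = 50/99 ; C = +0.710669

+0.710669  (= +√(50/99))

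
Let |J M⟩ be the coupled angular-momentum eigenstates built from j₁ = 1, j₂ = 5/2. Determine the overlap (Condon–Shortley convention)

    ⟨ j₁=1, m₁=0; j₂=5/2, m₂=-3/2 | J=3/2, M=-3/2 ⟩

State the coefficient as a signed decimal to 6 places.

triangle: 2!·0!·3!/6! = 12/720
(j±m)!: 1!·1!·1!·4!·0!·3! = 144
prefactor² = (2J+1)·Δ·N² = 48/5
  k=1: −1/(1!·1!·0!·0!·0!·3!) = -1/6
Σ = -1/6  ⇒  CG² = 48/5·(-1/6)² = 4/15
CG = −√(4/15) = -0.516398

−√(4/15) ≈ -0.516398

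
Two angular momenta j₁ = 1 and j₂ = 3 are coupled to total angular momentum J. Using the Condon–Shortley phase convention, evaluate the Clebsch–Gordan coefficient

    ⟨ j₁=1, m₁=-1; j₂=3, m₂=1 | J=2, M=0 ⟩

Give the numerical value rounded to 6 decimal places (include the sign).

j₁+j₂−J=2  J+j₁−j₂=0  J−j₁+j₂=4  j₁+j₂+J+1=7
(j₁±m₁, j₂±m₂, J±M) = (0,2,4,2,2,2)
P² = 128/7
sum k=2..2:
  [2] +1/8 = 1/8
S = 1/8
C² = P²·S² = 2/7 ; C = +0.534522

+0.534522  (= +√(2/7))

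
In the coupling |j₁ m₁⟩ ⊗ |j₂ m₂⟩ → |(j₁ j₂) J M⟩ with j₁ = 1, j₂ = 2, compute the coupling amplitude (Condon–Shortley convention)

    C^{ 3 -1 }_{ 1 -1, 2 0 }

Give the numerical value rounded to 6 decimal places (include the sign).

+0.632456

j₁+j₂−J=0  J+j₁−j₂=2  J−j₁+j₂=4  j₁+j₂+J+1=7
(j₁±m₁, j₂±m₂, J±M) = (0,2,2,2,2,4)
P² = 128/5
sum k=0..0:
  [0] +1/8 = 1/8
S = 1/8
C² = P²·S² = 2/5 ; C = +0.632456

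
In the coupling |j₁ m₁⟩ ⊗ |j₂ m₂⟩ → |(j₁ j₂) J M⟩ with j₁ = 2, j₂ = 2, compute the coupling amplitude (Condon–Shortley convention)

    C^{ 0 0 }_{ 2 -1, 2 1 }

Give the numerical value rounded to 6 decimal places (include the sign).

-0.447214  (= −√(1/5))

√[1·4!0!0!/5! · 1!3!3!1!0!0!] = √(36/5)
  +(−1)^3/∏(3,1,0,0,0,0)! = -1/6  (running -1/6)
⟨..|..⟩ = √(36/5)·(-1/6) = -0.447214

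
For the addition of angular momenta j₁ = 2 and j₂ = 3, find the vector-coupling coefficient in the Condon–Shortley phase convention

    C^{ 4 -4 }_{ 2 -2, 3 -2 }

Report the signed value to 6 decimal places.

-0.632456  (= −√(2/5))

triangle: 1!·3!·5!/10! = 720/3628800
(j±m)!: 0!·4!·1!·5!·0!·8! = 116121600
prefactor² = (2J+1)·Δ·N² = 207360
  k=1: −1/(1!·0!·3!·0!·0!·5!) = -1/720
Σ = -1/720  ⇒  CG² = 207360·(-1/720)² = 2/5
CG = −√(2/5) = -0.632456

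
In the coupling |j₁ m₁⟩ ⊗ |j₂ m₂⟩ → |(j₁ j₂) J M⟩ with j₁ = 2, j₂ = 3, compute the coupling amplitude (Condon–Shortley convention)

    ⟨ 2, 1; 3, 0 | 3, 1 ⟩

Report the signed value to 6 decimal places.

-0.182574  (= −√(1/30))

√[7·2!2!4!/9! · 3!1!3!3!4!2!] = √(96/5)
  +(−1)^0/∏(0,2,1,3,1,1)! = 1/12  (running 1/12)
  +(−1)^1/∏(1,1,0,2,2,2)! = -1/8  (running -1/24)
⟨..|..⟩ = √(96/5)·(-1/24) = -0.182574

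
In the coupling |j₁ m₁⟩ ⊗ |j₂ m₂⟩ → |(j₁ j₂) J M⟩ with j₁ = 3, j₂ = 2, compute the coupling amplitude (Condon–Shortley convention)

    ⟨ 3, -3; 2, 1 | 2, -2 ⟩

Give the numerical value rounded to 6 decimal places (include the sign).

−√(5/14) ≈ -0.597614

triangle: 3!·3!·1!/8! = 36/40320
(j±m)!: 0!·6!·3!·1!·0!·4! = 103680
prefactor² = (2J+1)·Δ·N² = 3240/7
  k=3: −1/(3!·0!·3!·0!·0!·1!) = -1/36
Σ = -1/36  ⇒  CG² = 3240/7·(-1/36)² = 5/14
CG = −√(5/14) = -0.597614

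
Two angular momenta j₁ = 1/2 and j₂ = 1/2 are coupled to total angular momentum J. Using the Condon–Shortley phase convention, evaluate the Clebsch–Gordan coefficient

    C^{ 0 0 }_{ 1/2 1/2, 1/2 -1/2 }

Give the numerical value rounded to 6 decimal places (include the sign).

+0.707107

j₁+j₂−J=1  J+j₁−j₂=0  J−j₁+j₂=0  j₁+j₂+J+1=2
(j₁±m₁, j₂±m₂, J±M) = (1,0,0,1,0,0)
P² = 1/2
sum k=0..0:
  [0] +1/1 = 1
S = 1
C² = P²·S² = 1/2 ; C = +0.707107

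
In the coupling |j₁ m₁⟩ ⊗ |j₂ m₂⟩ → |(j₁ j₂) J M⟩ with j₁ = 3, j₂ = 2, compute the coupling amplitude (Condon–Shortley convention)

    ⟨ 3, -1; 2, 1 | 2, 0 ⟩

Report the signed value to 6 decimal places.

triangle: 3!·3!·1!/8! = 36/40320
(j±m)!: 2!·4!·3!·1!·2!·2! = 1152
prefactor² = (2J+1)·Δ·N² = 36/7
  k=2: +1/(2!·1!·2!·1!·1!·0!) = 1/4
  k=3: −1/(3!·0!·1!·0!·2!·1!) = -1/12
Σ = 1/6  ⇒  CG² = 36/7·1/6² = 1/7
CG = +√(1/7) = +0.377964

+0.377964  (= +√(1/7))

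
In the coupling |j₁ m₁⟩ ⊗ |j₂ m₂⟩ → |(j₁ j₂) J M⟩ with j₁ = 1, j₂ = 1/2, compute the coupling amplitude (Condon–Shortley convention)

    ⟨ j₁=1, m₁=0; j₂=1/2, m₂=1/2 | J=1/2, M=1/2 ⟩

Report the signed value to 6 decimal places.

j₁+j₂−J=1  J+j₁−j₂=1  J−j₁+j₂=0  j₁+j₂+J+1=3
(j₁±m₁, j₂±m₂, J±M) = (1,1,1,0,1,0)
P² = 1/3
sum k=1..1:
  [1] −1/1 = -1
S = -1
C² = P²·S² = 1/3 ; C = -0.577350

-0.577350  (= −√(1/3))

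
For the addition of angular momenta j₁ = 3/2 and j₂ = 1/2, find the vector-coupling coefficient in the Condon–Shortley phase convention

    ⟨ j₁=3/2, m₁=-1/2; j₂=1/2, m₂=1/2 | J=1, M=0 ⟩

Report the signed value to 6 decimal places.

j₁+j₂−J=1  J+j₁−j₂=2  J−j₁+j₂=0  j₁+j₂+J+1=4
(j₁±m₁, j₂±m₂, J±M) = (1,2,1,0,1,1)
P² = 1/2
sum k=1..1:
  [1] −1/1 = -1
S = -1
C² = P²·S² = 1/2 ; C = -0.707107

-0.707107  (= −√(1/2))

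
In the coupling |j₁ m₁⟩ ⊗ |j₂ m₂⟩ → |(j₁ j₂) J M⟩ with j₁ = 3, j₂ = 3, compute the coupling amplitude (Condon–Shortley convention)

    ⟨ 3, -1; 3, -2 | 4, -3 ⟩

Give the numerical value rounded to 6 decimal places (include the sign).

√[9·2!4!4!/11! · 2!4!1!5!1!7!] = √(82944/11)
  +(−1)^0/∏(0,2,4,1,0,3)! = 1/288  (running 1/288)
  +(−1)^1/∏(1,1,3,0,1,4)! = -1/144  (running -1/288)
⟨..|..⟩ = √(82944/11)·(-1/288) = -0.301511

−√(1/11) ≈ -0.301511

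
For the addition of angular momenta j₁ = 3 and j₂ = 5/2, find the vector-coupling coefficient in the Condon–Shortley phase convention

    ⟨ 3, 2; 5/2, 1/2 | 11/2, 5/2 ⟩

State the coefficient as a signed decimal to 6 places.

√[12·0!6!5!/12! · 5!1!3!2!8!3!] = √(8294400/11)
  +(−1)^0/∏(0,0,1,3,5,2)! = 1/1440  (running 1/1440)
⟨..|..⟩ = √(8294400/11)·(1/1440) = +0.603023

+√(4/11) = +0.603023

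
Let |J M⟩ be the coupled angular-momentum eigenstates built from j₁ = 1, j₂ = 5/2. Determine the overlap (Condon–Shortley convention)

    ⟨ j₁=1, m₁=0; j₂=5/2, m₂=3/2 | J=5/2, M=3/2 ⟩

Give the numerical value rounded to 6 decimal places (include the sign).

√[6·1!1!4!/7! · 1!1!4!1!4!1!] = √(576/35)
  +(−1)^0/∏(0,1,1,4,0,0)! = 1/24  (running 1/24)
  +(−1)^1/∏(1,0,0,3,1,1)! = -1/6  (running -1/8)
⟨..|..⟩ = √(576/35)·(-1/8) = -0.507093

-0.507093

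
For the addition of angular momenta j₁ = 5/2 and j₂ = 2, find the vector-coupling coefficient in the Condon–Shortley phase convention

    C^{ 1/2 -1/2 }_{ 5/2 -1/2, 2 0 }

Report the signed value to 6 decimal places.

+√(1/5) ≈ +0.447214

triangle: 4!×1!×0!/6! = 24/720
(j±m)!: 2!×3!×2!×2!×0!×1! = 48
prefactor² = (2J+1)×Δ×N² = 16/5
  k=2: +1/(2!×2!×1!×0!×0!×0!) = 1/4
Σ = 1/4  ⇒  CG² = 16/5×1/4² = 1/5
CG = +√(1/5) = +0.447214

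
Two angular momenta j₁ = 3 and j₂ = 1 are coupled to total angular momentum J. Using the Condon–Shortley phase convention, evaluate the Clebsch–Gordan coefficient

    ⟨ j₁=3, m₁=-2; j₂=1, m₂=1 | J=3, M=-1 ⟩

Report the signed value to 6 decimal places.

-0.645497

√[7·1!5!1!/8! · 1!5!2!0!2!4!] = √(240)
  +(−1)^1/∏(1,0,4,1,1,0)! = -1/24  (running -1/24)
⟨..|..⟩ = √(240)·(-1/24) = -0.645497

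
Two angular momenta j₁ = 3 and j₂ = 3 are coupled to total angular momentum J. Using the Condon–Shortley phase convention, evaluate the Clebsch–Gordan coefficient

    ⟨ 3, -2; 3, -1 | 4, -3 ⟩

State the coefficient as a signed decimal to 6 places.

-0.301511  (= −√(1/11))

triangle: 2!×4!×4!/11! = 1152/39916800
(j±m)!: 1!×5!×2!×4!×1!×7! = 29030400
prefactor² = (2J+1)×Δ×N² = 82944/11
  k=1: −1/(1!×1!×4!×1!×0!×3!) = -1/144
  k=2: +1/(2!×0!×3!×0!×1!×4!) = 1/288
Σ = -1/288  ⇒  CG² = 82944/11×(-1/288)² = 1/11
CG = −√(1/11) = -0.301511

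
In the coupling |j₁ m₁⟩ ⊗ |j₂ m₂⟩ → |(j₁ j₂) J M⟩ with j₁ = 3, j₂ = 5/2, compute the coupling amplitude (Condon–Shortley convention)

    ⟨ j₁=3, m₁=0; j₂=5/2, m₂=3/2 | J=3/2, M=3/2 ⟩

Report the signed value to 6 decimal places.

-0.414039  (= −√(6/35))

√[4·4!2!1!/8! · 3!3!4!1!3!0!] = √(864/35)
  +(−1)^3/∏(3,1,0,1,2,0)! = -1/12  (running -1/12)
⟨..|..⟩ = √(864/35)·(-1/12) = -0.414039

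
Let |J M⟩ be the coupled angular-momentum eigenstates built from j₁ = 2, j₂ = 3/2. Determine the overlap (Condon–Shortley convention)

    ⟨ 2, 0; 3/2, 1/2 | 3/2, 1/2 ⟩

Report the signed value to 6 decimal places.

−√(1/5) = -0.447214

√[4·2!2!1!/6! · 2!2!2!1!2!1!] = √(16/45)
  +(−1)^1/∏(1,1,1,1,1,0)! = -1  (running -1)
  +(−1)^2/∏(2,0,0,0,2,1)! = 1/4  (running -3/4)
⟨..|..⟩ = √(16/45)·(-3/4) = -0.447214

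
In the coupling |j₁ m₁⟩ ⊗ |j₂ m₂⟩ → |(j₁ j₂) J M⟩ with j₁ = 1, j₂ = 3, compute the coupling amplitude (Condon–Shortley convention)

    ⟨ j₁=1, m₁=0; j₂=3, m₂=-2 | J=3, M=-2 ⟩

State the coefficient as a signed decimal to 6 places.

√[7·1!1!5!/8! · 1!1!1!5!1!5!] = √(300)
  +(−1)^0/∏(0,1,1,1,0,4)! = 1/24  (running 1/24)
  +(−1)^1/∏(1,0,0,0,1,5)! = -1/120  (running 1/30)
⟨..|..⟩ = √(300)·(1/30) = +0.577350

+0.577350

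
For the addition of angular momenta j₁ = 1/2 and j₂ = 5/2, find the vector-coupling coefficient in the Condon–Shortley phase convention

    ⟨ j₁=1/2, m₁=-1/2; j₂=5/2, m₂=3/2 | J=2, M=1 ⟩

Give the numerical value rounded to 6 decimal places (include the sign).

j₁+j₂−J=1  J+j₁−j₂=0  J−j₁+j₂=4  j₁+j₂+J+1=6
(j₁±m₁, j₂±m₂, J±M) = (0,1,4,1,3,1)
P² = 24
sum k=1..1:
  [1] −1/6 = -1/6
S = -1/6
C² = P²·S² = 2/3 ; C = -0.816497

-0.816497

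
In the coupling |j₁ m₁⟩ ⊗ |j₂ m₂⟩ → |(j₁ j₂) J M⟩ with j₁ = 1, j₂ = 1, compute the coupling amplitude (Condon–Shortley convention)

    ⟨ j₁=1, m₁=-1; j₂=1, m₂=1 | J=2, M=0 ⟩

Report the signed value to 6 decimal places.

+√(1/6) ≈ +0.408248

√[5·0!2!2!/5! · 0!2!2!0!2!2!] = √(8/3)
  +(−1)^0/∏(0,0,2,2,0,0)! = 1/4  (running 1/4)
⟨..|..⟩ = √(8/3)·(1/4) = +0.408248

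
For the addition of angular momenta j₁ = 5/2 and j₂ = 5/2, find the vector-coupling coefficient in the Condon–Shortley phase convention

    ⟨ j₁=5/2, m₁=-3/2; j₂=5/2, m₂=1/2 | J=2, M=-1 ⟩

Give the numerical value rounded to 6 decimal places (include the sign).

+√(1/7) ≈ +0.377964

triangle: 3!×2!×2!/8! = 24/40320
(j±m)!: 1!×4!×3!×2!×1!×3! = 1728
prefactor² = (2J+1)×Δ×N² = 36/7
  k=2: +1/(2!×1!×2!×1!×0!×1!) = 1/4
  k=3: −1/(3!×0!×1!×0!×1!×2!) = -1/12
Σ = 1/6  ⇒  CG² = 36/7×1/6² = 1/7
CG = +√(1/7) = +0.377964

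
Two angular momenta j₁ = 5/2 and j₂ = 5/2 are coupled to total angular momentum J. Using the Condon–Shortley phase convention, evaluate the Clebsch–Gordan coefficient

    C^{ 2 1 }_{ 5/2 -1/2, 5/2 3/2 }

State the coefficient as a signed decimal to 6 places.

triangle: 3!×2!×2!/8! = 24/40320
(j±m)!: 2!×3!×4!×1!×3!×1! = 1728
prefactor² = (2J+1)×Δ×N² = 36/7
  k=2: +1/(2!×1!×1!×2!×1!×0!) = 1/4
  k=3: −1/(3!×0!×0!×1!×2!×1!) = -1/12
Σ = 1/6  ⇒  CG² = 36/7×1/6² = 1/7
CG = +√(1/7) = +0.377964

+√(1/7) ≈ +0.377964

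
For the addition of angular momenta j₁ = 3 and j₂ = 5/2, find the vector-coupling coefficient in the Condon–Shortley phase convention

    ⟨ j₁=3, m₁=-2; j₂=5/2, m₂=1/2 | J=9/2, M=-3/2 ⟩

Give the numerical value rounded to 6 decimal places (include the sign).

√[10·1!5!4!/11! · 1!5!3!2!3!6!] = √(345600/77)
  +(−1)^0/∏(0,1,5,3,0,1)! = 1/720  (running 1/720)
  +(−1)^1/∏(1,0,4,2,1,2)! = -1/96  (running -13/1440)
⟨..|..⟩ = √(345600/77)·(-13/1440) = -0.604815

−√(169/462) ≈ -0.604815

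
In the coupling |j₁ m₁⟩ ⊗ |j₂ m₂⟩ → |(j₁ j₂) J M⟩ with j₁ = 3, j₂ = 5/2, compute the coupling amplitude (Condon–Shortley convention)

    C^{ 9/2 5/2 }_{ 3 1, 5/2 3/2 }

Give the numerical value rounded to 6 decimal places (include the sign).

-0.317821

j₁+j₂−J=1  J+j₁−j₂=5  J−j₁+j₂=4  j₁+j₂+J+1=11
(j₁±m₁, j₂±m₂, J±M) = (4,2,4,1,7,2)
P² = 92160/11
sum k=0..1:
  [0] +1/288 = 1/288
  [1] −1/144 = -1/144
S = -1/288
C² = P²·S² = 10/99 ; C = -0.317821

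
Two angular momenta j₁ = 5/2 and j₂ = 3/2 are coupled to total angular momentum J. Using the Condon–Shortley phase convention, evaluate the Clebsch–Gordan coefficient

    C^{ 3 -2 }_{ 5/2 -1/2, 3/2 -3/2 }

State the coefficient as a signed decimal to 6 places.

+0.707107  (= +√(1/2))

√[7·1!4!2!/8! · 2!3!0!3!1!5!] = √(72)
  +(−1)^0/∏(0,1,3,0,1,2)! = 1/12  (running 1/12)
⟨..|..⟩ = √(72)·(1/12) = +0.707107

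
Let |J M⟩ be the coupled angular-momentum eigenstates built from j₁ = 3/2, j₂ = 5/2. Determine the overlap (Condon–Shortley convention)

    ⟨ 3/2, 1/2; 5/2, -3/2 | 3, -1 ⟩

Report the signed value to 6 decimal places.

+0.639010

√[7·1!2!4!/8! · 2!1!1!4!2!4!] = √(96/5)
  +(−1)^0/∏(0,1,1,1,1,3)! = 1/6  (running 1/6)
  +(−1)^1/∏(1,0,0,0,2,4)! = -1/48  (running 7/48)
⟨..|..⟩ = √(96/5)·(7/48) = +0.639010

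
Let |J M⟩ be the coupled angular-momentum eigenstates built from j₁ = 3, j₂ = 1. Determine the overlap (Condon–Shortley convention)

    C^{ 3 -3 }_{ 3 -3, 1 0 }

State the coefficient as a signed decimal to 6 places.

-0.866025

j₁+j₂−J=1  J+j₁−j₂=5  J−j₁+j₂=1  j₁+j₂+J+1=8
(j₁±m₁, j₂±m₂, J±M) = (0,6,1,1,0,6)
P² = 10800
sum k=1..1:
  [1] −1/120 = -1/120
S = -1/120
C² = P²·S² = 3/4 ; C = -0.866025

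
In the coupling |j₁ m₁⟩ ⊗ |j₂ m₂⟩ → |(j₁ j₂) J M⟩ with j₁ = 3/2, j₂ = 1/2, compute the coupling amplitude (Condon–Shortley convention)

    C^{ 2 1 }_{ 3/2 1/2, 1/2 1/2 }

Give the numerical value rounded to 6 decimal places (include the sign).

j₁+j₂−J=0  J+j₁−j₂=3  J−j₁+j₂=1  j₁+j₂+J+1=5
(j₁±m₁, j₂±m₂, J±M) = (2,1,1,0,3,1)
P² = 3
sum k=0..0:
  [0] +1/2 = 1/2
S = 1/2
C² = P²·S² = 3/4 ; C = +0.866025

+0.866025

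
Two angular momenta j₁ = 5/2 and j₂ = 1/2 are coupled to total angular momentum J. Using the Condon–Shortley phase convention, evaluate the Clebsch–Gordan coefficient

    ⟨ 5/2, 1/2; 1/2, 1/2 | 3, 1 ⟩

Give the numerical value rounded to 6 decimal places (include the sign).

√[7·0!5!1!/7! · 3!2!1!0!4!2!] = √(96)
  +(−1)^0/∏(0,0,2,1,3,0)! = 1/12  (running 1/12)
⟨..|..⟩ = √(96)·(1/12) = +0.816497

+√(2/3) = +0.816497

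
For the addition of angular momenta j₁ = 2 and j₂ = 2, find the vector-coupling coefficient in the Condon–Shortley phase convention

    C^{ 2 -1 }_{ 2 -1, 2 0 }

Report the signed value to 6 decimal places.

j₁+j₂−J=2  J+j₁−j₂=2  J−j₁+j₂=2  j₁+j₂+J+1=7
(j₁±m₁, j₂±m₂, J±M) = (1,3,2,2,1,3)
P² = 8/7
sum k=1..2:
  [1] −1/2 = -1/2
  [2] +1/4 = 1/4
S = -1/4
C² = P²·S² = 1/14 ; C = -0.267261

-0.267261  (= −√(1/14))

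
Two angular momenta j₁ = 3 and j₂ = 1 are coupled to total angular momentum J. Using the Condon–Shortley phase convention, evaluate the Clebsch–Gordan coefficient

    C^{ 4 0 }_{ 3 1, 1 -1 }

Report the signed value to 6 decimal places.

+0.462910

triangle: 0!*6!*2!/9! = 1440/362880
(j±m)!: 4!*2!*0!*2!*4!*4! = 55296
prefactor² = (2J+1)*Δ*N² = 13824/7
  k=0: +1/(0!*0!*2!*0!*4!*2!) = 1/96
Σ = 1/96  ⇒  CG² = 13824/7*1/96² = 3/14
CG = +√(3/14) = +0.462910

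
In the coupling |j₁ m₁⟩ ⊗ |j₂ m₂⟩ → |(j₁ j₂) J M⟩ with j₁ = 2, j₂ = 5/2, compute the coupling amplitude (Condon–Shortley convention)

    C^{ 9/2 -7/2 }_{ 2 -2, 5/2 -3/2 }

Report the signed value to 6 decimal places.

+0.745356  (= +√(5/9))

j₁+j₂−J=0  J+j₁−j₂=4  J−j₁+j₂=5  j₁+j₂+J+1=10
(j₁±m₁, j₂±m₂, J±M) = (0,4,1,4,1,8)
P² = 184320
sum k=0..0:
  [0] +1/576 = 1/576
S = 1/576
C² = P²·S² = 5/9 ; C = +0.745356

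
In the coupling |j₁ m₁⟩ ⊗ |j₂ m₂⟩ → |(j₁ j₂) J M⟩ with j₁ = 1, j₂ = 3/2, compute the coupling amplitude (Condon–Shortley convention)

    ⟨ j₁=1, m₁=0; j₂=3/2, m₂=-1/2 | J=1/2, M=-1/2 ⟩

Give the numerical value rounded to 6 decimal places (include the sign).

j₁+j₂−J=2  J+j₁−j₂=0  J−j₁+j₂=1  j₁+j₂+J+1=4
(j₁±m₁, j₂±m₂, J±M) = (1,1,1,2,0,1)
P² = 1/3
sum k=1..1:
  [1] −1/1 = -1
S = -1
C² = P²·S² = 1/3 ; C = -0.577350

-0.577350  (= −√(1/3))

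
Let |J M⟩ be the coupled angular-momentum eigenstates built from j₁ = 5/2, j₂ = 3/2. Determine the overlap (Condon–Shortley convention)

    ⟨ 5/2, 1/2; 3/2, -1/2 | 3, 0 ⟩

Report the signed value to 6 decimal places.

triangle: 1!·4!·2!/8! = 48/40320
(j±m)!: 3!·2!·1!·2!·3!·3! = 864
prefactor² = (2J+1)·Δ·N² = 36/5
  k=0: +1/(0!·1!·2!·1!·2!·1!) = 1/4
  k=1: −1/(1!·0!·1!·0!·3!·2!) = -1/12
Σ = 1/6  ⇒  CG² = 36/5·1/6² = 1/5
CG = +√(1/5) = +0.447214

+√(1/5) ≈ +0.447214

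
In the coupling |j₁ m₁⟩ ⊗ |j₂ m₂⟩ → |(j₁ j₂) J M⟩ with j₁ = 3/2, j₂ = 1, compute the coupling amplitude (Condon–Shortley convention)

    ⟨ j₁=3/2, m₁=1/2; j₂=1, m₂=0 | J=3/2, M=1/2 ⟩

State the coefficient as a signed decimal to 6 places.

triangle: 1!×2!×1!/5! = 2/120
(j±m)!: 2!×1!×1!×1!×2!×1! = 4
prefactor² = (2J+1)×Δ×N² = 4/15
  k=0: +1/(0!×1!×1!×1!×1!×0!) = 1
  k=1: −1/(1!×0!×0!×0!×2!×1!) = -1/2
Σ = 1/2  ⇒  CG² = 4/15×1/2² = 1/15
CG = +√(1/15) = +0.258199

+0.258199  (= +√(1/15))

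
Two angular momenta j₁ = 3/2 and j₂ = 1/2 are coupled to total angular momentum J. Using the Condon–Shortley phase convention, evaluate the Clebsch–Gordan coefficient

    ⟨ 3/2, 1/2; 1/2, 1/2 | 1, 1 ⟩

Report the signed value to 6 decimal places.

−√(1/4) ≈ -0.500000

triangle: 1!*2!*0!/4! = 2/24
(j±m)!: 2!*1!*1!*0!*2!*0! = 4
prefactor² = (2J+1)*Δ*N² = 1
  k=1: −1/(1!*0!*0!*0!*2!*0!) = -1/2
Σ = -1/2  ⇒  CG² = 1*(-1/2)² = 1/4
CG = −√(1/4) = -0.500000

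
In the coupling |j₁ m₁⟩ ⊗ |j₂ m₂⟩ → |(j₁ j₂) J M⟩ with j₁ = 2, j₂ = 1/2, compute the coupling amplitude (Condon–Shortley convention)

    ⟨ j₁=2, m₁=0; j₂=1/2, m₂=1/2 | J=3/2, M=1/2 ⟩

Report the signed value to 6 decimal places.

-0.632456  (= −√(2/5))

j₁+j₂−J=1  J+j₁−j₂=3  J−j₁+j₂=0  j₁+j₂+J+1=5
(j₁±m₁, j₂±m₂, J±M) = (2,2,1,0,2,1)
P² = 8/5
sum k=1..1:
  [1] −1/2 = -1/2
S = -1/2
C² = P²·S² = 2/5 ; C = -0.632456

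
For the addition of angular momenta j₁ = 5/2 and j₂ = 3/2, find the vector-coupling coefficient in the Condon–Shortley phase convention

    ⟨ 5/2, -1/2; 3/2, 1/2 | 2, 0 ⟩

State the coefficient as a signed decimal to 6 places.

triangle: 2!*3!*1!/7! = 12/5040
(j±m)!: 2!*3!*2!*1!*2!*2! = 96
prefactor² = (2J+1)*Δ*N² = 8/7
  k=1: −1/(1!*1!*2!*1!*1!*0!) = -1/2
  k=2: +1/(2!*0!*1!*0!*2!*1!) = 1/4
Σ = -1/4  ⇒  CG² = 8/7*(-1/4)² = 1/14
CG = −√(1/14) = -0.267261

−√(1/14) = -0.267261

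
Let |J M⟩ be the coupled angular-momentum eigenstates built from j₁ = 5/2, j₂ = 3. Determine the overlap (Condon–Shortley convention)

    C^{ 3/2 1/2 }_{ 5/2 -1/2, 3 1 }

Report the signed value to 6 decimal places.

triangle: 4!×1!×2!/8! = 48/40320
(j±m)!: 2!×3!×4!×2!×2!×1! = 1152
prefactor² = (2J+1)×Δ×N² = 192/35
  k=2: +1/(2!×2!×1!×2!×0!×0!) = 1/8
  k=3: −1/(3!×1!×0!×1!×1!×1!) = -1/6
Σ = -1/24  ⇒  CG² = 192/35×(-1/24)² = 1/105
CG = −√(1/105) = -0.097590

-0.097590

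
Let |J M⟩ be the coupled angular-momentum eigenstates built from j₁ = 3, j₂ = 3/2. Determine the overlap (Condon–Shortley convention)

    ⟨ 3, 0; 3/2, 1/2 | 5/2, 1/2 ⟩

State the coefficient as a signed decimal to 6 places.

triangle: 2!×4!×1!/8! = 48/40320
(j±m)!: 3!×3!×2!×1!×3!×2! = 864
prefactor² = (2J+1)×Δ×N² = 216/35
  k=1: −1/(1!×1!×2!×1!×2!×0!) = -1/4
  k=2: +1/(2!×0!×1!×0!×3!×1!) = 1/12
Σ = -1/6  ⇒  CG² = 216/35×(-1/6)² = 6/35
CG = −√(6/35) = -0.414039

-0.414039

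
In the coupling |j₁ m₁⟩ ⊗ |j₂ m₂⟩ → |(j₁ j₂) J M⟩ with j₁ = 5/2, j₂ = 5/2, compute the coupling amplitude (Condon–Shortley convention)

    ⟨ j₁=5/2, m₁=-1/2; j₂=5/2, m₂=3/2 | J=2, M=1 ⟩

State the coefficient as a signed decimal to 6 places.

+√(1/7) = +0.377964

triangle: 3!*2!*2!/8! = 24/40320
(j±m)!: 2!*3!*4!*1!*3!*1! = 1728
prefactor² = (2J+1)*Δ*N² = 36/7
  k=2: +1/(2!*1!*1!*2!*1!*0!) = 1/4
  k=3: −1/(3!*0!*0!*1!*2!*1!) = -1/12
Σ = 1/6  ⇒  CG² = 36/7*1/6² = 1/7
CG = +√(1/7) = +0.377964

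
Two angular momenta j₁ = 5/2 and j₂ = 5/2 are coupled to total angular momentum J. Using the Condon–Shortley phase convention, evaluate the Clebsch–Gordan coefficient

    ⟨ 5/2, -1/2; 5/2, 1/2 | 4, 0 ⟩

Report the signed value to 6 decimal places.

√[9·1!4!4!/10! · 2!3!3!2!4!4!] = √(20736/175)
  +(−1)^0/∏(0,1,3,3,1,1)! = 1/36  (running 1/36)
  +(−1)^1/∏(1,0,2,2,2,2)! = -1/16  (running -5/144)
⟨..|..⟩ = √(20736/175)·(-5/144) = -0.377964

-0.377964  (= −√(1/7))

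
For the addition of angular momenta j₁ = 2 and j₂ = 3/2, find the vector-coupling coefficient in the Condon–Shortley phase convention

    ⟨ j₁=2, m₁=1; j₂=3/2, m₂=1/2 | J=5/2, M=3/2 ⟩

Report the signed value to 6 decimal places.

+0.169031  (= +√(1/35))

triangle: 1!·3!·2!/7! = 12/5040
(j±m)!: 3!·1!·2!·1!·4!·1! = 288
prefactor² = (2J+1)·Δ·N² = 144/35
  k=0: +1/(0!·1!·1!·2!·2!·0!) = 1/4
  k=1: −1/(1!·0!·0!·1!·3!·1!) = -1/6
Σ = 1/12  ⇒  CG² = 144/35·1/12² = 1/35
CG = +√(1/35) = +0.169031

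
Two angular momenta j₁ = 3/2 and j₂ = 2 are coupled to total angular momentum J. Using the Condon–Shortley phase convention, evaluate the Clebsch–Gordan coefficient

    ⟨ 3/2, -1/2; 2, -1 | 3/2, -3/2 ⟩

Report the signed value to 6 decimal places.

−√(2/5) = -0.632456

j₁+j₂−J=2  J+j₁−j₂=1  J−j₁+j₂=2  j₁+j₂+J+1=6
(j₁±m₁, j₂±m₂, J±M) = (1,2,1,3,0,3)
P² = 8/5
sum k=1..1:
  [1] −1/2 = -1/2
S = -1/2
C² = P²·S² = 2/5 ; C = -0.632456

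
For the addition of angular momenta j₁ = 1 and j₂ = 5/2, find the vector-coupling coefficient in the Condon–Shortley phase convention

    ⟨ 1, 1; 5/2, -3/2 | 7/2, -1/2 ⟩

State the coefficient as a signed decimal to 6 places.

+√(1/7) = +0.377964

j₁+j₂−J=0  J+j₁−j₂=2  J−j₁+j₂=5  j₁+j₂+J+1=8
(j₁±m₁, j₂±m₂, J±M) = (2,0,1,4,3,4)
P² = 2304/7
sum k=0..0:
  [0] +1/48 = 1/48
S = 1/48
C² = P²·S² = 1/7 ; C = +0.377964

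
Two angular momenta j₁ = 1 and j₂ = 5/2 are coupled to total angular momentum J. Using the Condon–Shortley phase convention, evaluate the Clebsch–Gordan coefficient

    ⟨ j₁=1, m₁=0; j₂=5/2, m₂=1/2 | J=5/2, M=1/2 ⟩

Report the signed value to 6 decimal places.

−√(1/35) ≈ -0.169031

√[6·1!1!4!/7! · 1!1!3!2!3!2!] = √(144/35)
  +(−1)^0/∏(0,1,1,3,0,1)! = 1/6  (running 1/6)
  +(−1)^1/∏(1,0,0,2,1,2)! = -1/4  (running -1/12)
⟨..|..⟩ = √(144/35)·(-1/12) = -0.169031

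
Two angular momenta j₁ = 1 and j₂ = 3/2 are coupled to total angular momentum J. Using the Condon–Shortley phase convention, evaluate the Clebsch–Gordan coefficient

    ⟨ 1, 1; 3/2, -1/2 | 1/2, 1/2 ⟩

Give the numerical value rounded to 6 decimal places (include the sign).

+0.408248

triangle: 2!*0!*1!/4! = 2/24
(j±m)!: 2!*0!*1!*2!*1!*0! = 4
prefactor² = (2J+1)*Δ*N² = 2/3
  k=0: +1/(0!*2!*0!*1!*0!*0!) = 1/2
Σ = 1/2  ⇒  CG² = 2/3*1/2² = 1/6
CG = +√(1/6) = +0.408248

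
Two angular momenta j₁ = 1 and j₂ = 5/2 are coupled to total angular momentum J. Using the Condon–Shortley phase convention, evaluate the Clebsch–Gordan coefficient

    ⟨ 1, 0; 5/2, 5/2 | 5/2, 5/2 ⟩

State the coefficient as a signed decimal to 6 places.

−√(5/7) = -0.845154

j₁+j₂−J=1  J+j₁−j₂=1  J−j₁+j₂=4  j₁+j₂+J+1=7
(j₁±m₁, j₂±m₂, J±M) = (1,1,5,0,5,0)
P² = 2880/7
sum k=1..1:
  [1] −1/24 = -1/24
S = -1/24
C² = P²·S² = 5/7 ; C = -0.845154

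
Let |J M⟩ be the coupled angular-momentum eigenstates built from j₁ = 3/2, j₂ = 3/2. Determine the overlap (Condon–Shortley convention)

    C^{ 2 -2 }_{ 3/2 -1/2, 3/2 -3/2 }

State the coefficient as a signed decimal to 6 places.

+√(1/2) ≈ +0.707107

triangle: 1!×2!×2!/6! = 4/720
(j±m)!: 1!×2!×0!×3!×0!×4! = 288
prefactor² = (2J+1)×Δ×N² = 8
  k=0: +1/(0!×1!×2!×0!×0!×2!) = 1/4
Σ = 1/4  ⇒  CG² = 8×1/4² = 1/2
CG = +√(1/2) = +0.707107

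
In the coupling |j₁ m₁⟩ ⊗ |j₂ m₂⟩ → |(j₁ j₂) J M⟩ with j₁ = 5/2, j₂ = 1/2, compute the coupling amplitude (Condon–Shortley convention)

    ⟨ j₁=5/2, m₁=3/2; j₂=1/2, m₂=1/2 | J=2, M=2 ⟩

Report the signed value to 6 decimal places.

j₁+j₂−J=1  J+j₁−j₂=4  J−j₁+j₂=0  j₁+j₂+J+1=6
(j₁±m₁, j₂±m₂, J±M) = (4,1,1,0,4,0)
P² = 96
sum k=1..1:
  [1] −1/24 = -1/24
S = -1/24
C² = P²·S² = 1/6 ; C = -0.408248

−√(1/6) ≈ -0.408248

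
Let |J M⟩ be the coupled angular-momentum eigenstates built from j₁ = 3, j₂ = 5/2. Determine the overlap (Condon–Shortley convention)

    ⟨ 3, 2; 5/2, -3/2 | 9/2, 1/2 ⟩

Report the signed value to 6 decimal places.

+0.510355  (= +√(361/1386))

triangle: 1!*5!*4!/11! = 2880/39916800
(j±m)!: 5!*1!*1!*4!*5!*4! = 8294400
prefactor² = (2J+1)*Δ*N² = 460800/77
  k=0: +1/(0!*1!*1!*1!*4!*3!) = 1/144
  k=1: −1/(1!*0!*0!*0!*5!*4!) = -1/2880
Σ = 19/2880  ⇒  CG² = 460800/77*19/2880² = 361/1386
CG = +√(361/1386) = +0.510355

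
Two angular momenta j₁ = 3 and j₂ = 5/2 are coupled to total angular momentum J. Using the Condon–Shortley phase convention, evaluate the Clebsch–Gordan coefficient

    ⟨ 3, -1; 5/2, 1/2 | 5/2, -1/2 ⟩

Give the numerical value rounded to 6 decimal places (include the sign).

triangle: 3!*3!*2!/9! = 72/362880
(j±m)!: 2!*4!*3!*2!*2!*3! = 6912
prefactor² = (2J+1)*Δ*N² = 288/35
  k=1: −1/(1!*2!*3!*2!*0!*0!) = -1/24
  k=2: +1/(2!*1!*2!*1!*1!*1!) = 1/4
  k=3: −1/(3!*0!*1!*0!*2!*2!) = -1/24
Σ = 1/6  ⇒  CG² = 288/35*1/6² = 8/35
CG = +√(8/35) = +0.478091

+0.478091  (= +√(8/35))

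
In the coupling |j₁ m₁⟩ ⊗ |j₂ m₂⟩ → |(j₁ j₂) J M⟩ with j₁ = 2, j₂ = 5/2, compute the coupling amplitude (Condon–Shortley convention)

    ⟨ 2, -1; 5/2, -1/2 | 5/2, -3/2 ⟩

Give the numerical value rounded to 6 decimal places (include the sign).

√[6·2!2!3!/8! · 1!3!2!3!1!4!] = √(216/35)
  +(−1)^1/∏(1,1,2,1,0,2)! = -1/4  (running -1/4)
  +(−1)^2/∏(2,0,1,0,1,3)! = 1/12  (running -1/6)
⟨..|..⟩ = √(216/35)·(-1/6) = -0.414039

−√(6/35) = -0.414039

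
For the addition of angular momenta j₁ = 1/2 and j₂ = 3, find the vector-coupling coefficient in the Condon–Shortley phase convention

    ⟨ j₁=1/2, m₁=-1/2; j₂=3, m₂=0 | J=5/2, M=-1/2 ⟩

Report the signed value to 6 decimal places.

-0.654654  (= −√(3/7))

triangle: 1!*0!*5!/7! = 120/5040
(j±m)!: 0!*1!*3!*3!*2!*3! = 432
prefactor² = (2J+1)*Δ*N² = 432/7
  k=1: −1/(1!*0!*0!*2!*0!*3!) = -1/12
Σ = -1/12  ⇒  CG² = 432/7*(-1/12)² = 3/7
CG = −√(3/7) = -0.654654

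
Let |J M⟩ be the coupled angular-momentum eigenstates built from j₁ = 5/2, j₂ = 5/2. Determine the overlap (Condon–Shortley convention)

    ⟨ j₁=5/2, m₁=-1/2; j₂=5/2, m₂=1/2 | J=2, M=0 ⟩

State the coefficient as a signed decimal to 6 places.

+0.436436  (= +√(4/21))

j₁+j₂−J=3  J+j₁−j₂=2  J−j₁+j₂=2  j₁+j₂+J+1=8
(j₁±m₁, j₂±m₂, J±M) = (2,3,3,2,2,2)
P² = 12/7
sum k=1..3:
  [1] −1/8 = -1/8
  [2] +1/2 = 1/2
  [3] −1/24 = -1/24
S = 1/3
C² = P²·S² = 4/21 ; C = +0.436436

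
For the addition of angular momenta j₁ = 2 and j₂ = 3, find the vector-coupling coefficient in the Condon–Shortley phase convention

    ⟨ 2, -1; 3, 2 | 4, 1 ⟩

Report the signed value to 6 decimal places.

−√(7/20) = -0.591608

√[9·1!3!5!/10! · 1!3!5!1!5!3!] = √(6480/7)
  +(−1)^0/∏(0,1,3,5,0,0)! = 1/720  (running 1/720)
  +(−1)^1/∏(1,0,2,4,1,1)! = -1/48  (running -7/360)
⟨..|..⟩ = √(6480/7)·(-7/360) = -0.591608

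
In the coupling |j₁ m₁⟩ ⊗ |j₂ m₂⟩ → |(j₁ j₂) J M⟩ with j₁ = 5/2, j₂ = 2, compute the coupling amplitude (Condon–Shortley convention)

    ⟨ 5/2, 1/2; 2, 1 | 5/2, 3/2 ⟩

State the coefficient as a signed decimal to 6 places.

−√(6/35) ≈ -0.414039

j₁+j₂−J=2  J+j₁−j₂=3  J−j₁+j₂=2  j₁+j₂+J+1=8
(j₁±m₁, j₂±m₂, J±M) = (3,2,3,1,4,1)
P² = 216/35
sum k=1..2:
  [1] −1/4 = -1/4
  [2] +1/12 = 1/12
S = -1/6
C² = P²·S² = 6/35 ; C = -0.414039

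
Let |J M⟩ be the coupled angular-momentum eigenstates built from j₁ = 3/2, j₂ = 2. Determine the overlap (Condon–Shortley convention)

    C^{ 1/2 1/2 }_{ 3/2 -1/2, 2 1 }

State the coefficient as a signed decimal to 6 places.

√[2·3!0!1!/5! · 1!2!3!1!1!0!] = √(6/5)
  +(−1)^2/∏(2,1,0,1,0,0)! = 1/2  (running 1/2)
⟨..|..⟩ = √(6/5)·(1/2) = +0.547723

+0.547723  (= +√(3/10))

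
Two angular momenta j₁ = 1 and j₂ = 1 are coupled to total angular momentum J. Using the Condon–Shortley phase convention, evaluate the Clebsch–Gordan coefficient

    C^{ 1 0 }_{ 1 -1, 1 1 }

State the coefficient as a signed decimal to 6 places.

j₁+j₂−J=1  J+j₁−j₂=1  J−j₁+j₂=1  j₁+j₂+J+1=4
(j₁±m₁, j₂±m₂, J±M) = (0,2,2,0,1,1)
P² = 1/2
sum k=1..1:
  [1] −1/1 = -1
S = -1
C² = P²·S² = 1/2 ; C = -0.707107

−√(1/2) = -0.707107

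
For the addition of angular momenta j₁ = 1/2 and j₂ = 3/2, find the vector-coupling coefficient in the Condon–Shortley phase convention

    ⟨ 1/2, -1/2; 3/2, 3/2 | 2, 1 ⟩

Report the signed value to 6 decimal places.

√[5·0!1!3!/5! · 0!1!3!0!3!1!] = √(9)
  +(−1)^0/∏(0,0,1,3,0,0)! = 1/6  (running 1/6)
⟨..|..⟩ = √(9)·(1/6) = +0.500000

+√(1/4) = +0.500000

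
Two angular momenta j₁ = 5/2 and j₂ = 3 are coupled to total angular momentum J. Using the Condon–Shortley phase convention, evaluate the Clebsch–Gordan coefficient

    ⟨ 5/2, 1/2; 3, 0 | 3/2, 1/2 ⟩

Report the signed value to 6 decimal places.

triangle: 4!·1!·2!/8! = 48/40320
(j±m)!: 3!·2!·3!·3!·2!·1! = 864
prefactor² = (2J+1)·Δ·N² = 144/35
  k=1: −1/(1!·3!·1!·2!·0!·0!) = -1/12
  k=2: +1/(2!·2!·0!·1!·1!·1!) = 1/4
Σ = 1/6  ⇒  CG² = 144/35·1/6² = 4/35
CG = +√(4/35) = +0.338062

+0.338062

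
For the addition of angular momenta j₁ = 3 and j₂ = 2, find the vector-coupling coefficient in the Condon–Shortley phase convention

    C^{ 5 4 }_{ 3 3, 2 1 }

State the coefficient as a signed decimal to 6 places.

triangle: 0!·6!·4!/11! = 17280/39916800
(j±m)!: 6!·0!·3!·1!·9!·1! = 1567641600
prefactor² = (2J+1)·Δ·N² = 7464960
  k=0: +1/(0!·0!·0!·3!·6!·1!) = 1/4320
Σ = 1/4320  ⇒  CG² = 7464960·1/4320² = 2/5
CG = +√(2/5) = +0.632456

+√(2/5) ≈ +0.632456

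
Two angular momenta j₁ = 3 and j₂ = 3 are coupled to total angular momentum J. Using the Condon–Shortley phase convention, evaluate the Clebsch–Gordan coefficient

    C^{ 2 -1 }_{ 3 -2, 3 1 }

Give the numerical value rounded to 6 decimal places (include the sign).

j₁+j₂−J=4  J+j₁−j₂=2  J−j₁+j₂=2  j₁+j₂+J+1=9
(j₁±m₁, j₂±m₂, J±M) = (1,5,4,2,1,3)
P² = 320/7
sum k=3..4:
  [3] −1/12 = -1/12
  [4] +1/48 = 1/48
S = -1/16
C² = P²·S² = 5/28 ; C = -0.422577

-0.422577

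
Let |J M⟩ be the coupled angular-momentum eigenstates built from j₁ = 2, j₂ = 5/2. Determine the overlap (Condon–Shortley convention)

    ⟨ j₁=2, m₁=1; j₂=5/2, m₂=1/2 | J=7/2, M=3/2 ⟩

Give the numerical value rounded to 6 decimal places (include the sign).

triangle: 1!·3!·4!/9! = 144/362880
(j±m)!: 3!·1!·3!·2!·5!·2! = 17280
prefactor² = (2J+1)·Δ·N² = 384/7
  k=0: +1/(0!·1!·1!·3!·2!·1!) = 1/12
  k=1: −1/(1!·0!·0!·2!·3!·2!) = -1/24
Σ = 1/24  ⇒  CG² = 384/7·1/24² = 2/21
CG = +√(2/21) = +0.308607

+√(2/21) ≈ +0.308607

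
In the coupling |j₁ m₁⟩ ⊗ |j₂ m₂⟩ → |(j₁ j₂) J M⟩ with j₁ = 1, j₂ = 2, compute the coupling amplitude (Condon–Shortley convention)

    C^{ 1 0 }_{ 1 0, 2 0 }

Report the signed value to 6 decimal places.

−√(2/5) ≈ -0.632456

√[3·2!0!2!/5! · 1!1!2!2!1!1!] = √(2/5)
  +(−1)^1/∏(1,1,0,1,0,1)! = -1  (running -1)
⟨..|..⟩ = √(2/5)·(-1) = -0.632456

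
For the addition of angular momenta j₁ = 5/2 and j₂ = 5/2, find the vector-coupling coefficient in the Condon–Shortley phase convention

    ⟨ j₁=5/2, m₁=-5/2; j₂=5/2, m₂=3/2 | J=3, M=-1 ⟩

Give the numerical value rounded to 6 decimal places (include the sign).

triangle: 2!*3!*3!/9! = 72/362880
(j±m)!: 0!*5!*4!*1!*2!*4! = 138240
prefactor² = (2J+1)*Δ*N² = 192
  k=2: +1/(2!*0!*3!*2!*0!*1!) = 1/24
Σ = 1/24  ⇒  CG² = 192*1/24² = 1/3
CG = +√(1/3) = +0.577350

+0.577350  (= +√(1/3))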